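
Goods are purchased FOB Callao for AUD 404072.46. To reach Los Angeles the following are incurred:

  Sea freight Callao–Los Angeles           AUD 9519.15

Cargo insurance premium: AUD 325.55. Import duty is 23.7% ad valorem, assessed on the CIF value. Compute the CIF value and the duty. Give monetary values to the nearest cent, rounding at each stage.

CIF = FOB price + freight + insurance
CIF = 404072.46 + 9519.15 + 325.55 = 413917.16
Import duty = 413917.16 × 23.7% = 98098.37

CIF value: AUD 413917.16; import duty: AUD 98098.37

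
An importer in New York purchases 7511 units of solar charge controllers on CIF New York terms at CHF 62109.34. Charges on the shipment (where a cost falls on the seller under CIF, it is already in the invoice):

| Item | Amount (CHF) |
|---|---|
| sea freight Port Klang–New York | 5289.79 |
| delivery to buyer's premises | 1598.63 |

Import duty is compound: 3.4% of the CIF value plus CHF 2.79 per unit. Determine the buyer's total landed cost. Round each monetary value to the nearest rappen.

Total landed cost: CHF 86775.38

CIF: the seller pays costs through ocean freight and marine insurance to the destination port.
Already in the invoice (seller's account under CIF): freight — exclude.
The CIF price already equals the CIF value: 62109.34
Ad valorem component: 62109.34 × 3.4% = 2111.72
Specific component: 7511 × 2.79 = 20955.69
Import duty = 2111.72 + 20955.69 = 23067.41
Buyer bears: delivery 1598.63 + duty 23067.41 = 24666.04
Landed cost = invoice 62109.34 + 24666.04 = 86775.38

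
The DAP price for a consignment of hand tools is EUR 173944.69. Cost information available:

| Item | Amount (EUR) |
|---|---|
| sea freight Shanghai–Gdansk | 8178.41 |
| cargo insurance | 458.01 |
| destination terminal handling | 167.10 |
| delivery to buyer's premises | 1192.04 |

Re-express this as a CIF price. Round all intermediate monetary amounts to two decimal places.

Not relevant to the conversion: insurance, freight — on the seller under both DAP and CIF; already in the DAP price and stays in the CIF price.
From DAP to CIF, the seller no longer bears: destination terminal, delivery.
CIF price = 173944.69 − 167.10 − 1192.04 = 172585.55

CIF price: EUR 172585.55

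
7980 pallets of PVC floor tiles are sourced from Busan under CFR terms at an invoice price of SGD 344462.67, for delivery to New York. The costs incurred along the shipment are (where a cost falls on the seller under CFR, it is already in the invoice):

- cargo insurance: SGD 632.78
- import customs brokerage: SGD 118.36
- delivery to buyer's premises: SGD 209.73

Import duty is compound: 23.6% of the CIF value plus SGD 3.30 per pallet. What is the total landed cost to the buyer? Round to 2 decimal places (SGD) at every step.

CFR: the seller pays costs through ocean freight to the destination port, but not insurance.
CIF value = CFR price + insurance = 344462.67 + 632.78 = 345095.45
Ad valorem component: 345095.45 × 23.6% = 81442.53
Specific component: 7980 × 3.30 = 26334.00
Import duty = 81442.53 + 26334.00 = 107776.53
Buyer bears: insurance 632.78 + brokerage 118.36 + delivery 209.73 + duty 107776.53 = 108737.40
Landed cost = invoice 344462.67 + 108737.40 = 453200.07

Total landed cost: SGD 453200.07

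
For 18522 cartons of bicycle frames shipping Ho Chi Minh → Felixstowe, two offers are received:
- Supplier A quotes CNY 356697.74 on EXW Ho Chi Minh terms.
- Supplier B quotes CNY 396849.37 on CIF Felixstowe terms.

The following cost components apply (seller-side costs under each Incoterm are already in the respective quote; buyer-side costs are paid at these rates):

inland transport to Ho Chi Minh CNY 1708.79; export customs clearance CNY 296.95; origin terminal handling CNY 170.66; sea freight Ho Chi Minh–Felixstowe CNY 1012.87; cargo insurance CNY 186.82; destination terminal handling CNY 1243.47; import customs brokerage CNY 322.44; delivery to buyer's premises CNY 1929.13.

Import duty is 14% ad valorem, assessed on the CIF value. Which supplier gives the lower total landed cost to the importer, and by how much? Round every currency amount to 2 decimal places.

Supplier A (EXW):
CIF value = EXW price + inland to port + export clearance + origin terminal + freight + insurance = 356697.74 + 1708.79 + 296.95 + 170.66 + 1012.87 + 186.82 = 360073.83
Import duty = 360073.83 × 14% = 50410.34
Buyer bears (A): 1708.79 + 296.95 + 170.66 + 1012.87 + 186.82 + 1243.47 + 322.44 + 1929.13 = 6871.13
Landed cost (A) = invoice 356697.74 + 6871.13 + duty 50410.34 = 413979.21
Supplier B (CIF):
The CIF price already equals the CIF value: 396849.37
Import duty = 396849.37 × 14% = 55558.91
Buyer bears (B): 1243.47 + 322.44 + 1929.13 = 3495.04
Landed cost (B) = invoice 396849.37 + 3495.04 + duty 55558.91 = 455903.32
Difference = |413979.21 − 455903.32| = 41924.11

Supplier A is cheaper by CNY 41924.11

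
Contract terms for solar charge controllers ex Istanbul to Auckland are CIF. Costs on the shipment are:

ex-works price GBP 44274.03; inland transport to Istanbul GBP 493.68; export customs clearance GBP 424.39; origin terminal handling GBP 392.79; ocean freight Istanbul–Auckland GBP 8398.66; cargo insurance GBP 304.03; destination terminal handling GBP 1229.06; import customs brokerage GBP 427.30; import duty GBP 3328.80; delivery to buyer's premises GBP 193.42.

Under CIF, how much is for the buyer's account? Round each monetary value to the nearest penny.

Buyer's account: GBP 5178.58

CIF: the seller pays costs through ocean freight and marine insurance to the destination port.
Seller's account: goods 44274.03 + inland to port 493.68 + export clearance 424.39 + origin terminal 392.79 + freight 8398.66 + insurance 304.03 = 54287.58
Buyer's account: destination terminal 1229.06 + brokerage 427.30 + duty 3328.80 + delivery 193.42 = 5178.58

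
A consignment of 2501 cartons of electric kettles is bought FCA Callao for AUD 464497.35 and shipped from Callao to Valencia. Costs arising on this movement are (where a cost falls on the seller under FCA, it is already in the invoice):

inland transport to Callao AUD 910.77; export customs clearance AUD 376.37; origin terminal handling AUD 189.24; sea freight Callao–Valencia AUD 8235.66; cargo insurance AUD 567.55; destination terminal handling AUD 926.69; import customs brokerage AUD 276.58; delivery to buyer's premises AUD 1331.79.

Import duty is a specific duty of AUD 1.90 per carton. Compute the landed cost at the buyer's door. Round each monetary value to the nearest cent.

Total landed cost: AUD 480776.76

FCA: the seller delivers export-cleared goods to the carrier; the buyer bears costs from that point.
Already in the invoice (seller's account under FCA): inland to port, export clearance — exclude.
CIF value = FCA price + origin terminal + freight + insurance = 464497.35 + 189.24 + 8235.66 + 567.55 = 473489.80
Import duty = 2501 × 1.90 = 4751.90
Buyer bears: origin terminal 189.24 + freight 8235.66 + insurance 567.55 + destination terminal 926.69 + brokerage 276.58 + delivery 1331.79 + duty 4751.90 = 16279.41
Landed cost = invoice 464497.35 + 16279.41 = 480776.76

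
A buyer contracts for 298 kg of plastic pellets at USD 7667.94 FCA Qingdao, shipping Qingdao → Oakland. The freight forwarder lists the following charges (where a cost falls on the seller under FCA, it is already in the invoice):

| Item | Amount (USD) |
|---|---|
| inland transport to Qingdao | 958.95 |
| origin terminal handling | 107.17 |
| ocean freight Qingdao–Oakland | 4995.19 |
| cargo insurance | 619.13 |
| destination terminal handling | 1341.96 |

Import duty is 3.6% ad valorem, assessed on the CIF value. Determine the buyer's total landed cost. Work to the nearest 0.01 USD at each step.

Total landed cost: USD 15213.41

FCA: the seller delivers export-cleared goods to the carrier; the buyer bears costs from that point.
Already in the invoice (seller's account under FCA): inland to port — exclude.
CIF value = FCA price + origin terminal + freight + insurance = 7667.94 + 107.17 + 4995.19 + 619.13 = 13389.43
Import duty = 13389.43 × 3.6% = 482.02
Buyer bears: origin terminal 107.17 + freight 4995.19 + insurance 619.13 + destination terminal 1341.96 + duty 482.02 = 7545.47
Landed cost = invoice 7667.94 + 7545.47 = 15213.41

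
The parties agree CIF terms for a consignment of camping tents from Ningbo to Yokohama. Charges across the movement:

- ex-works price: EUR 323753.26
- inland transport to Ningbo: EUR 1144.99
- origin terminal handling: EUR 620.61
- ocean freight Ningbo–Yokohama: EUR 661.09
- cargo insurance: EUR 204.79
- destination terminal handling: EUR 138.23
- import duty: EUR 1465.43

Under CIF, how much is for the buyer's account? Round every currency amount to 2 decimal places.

CIF: the seller pays costs through ocean freight and marine insurance to the destination port.
Seller's account: goods 323753.26 + inland to port 1144.99 + origin terminal 620.61 + freight 661.09 + insurance 204.79 = 326384.74
Buyer's account: destination terminal 138.23 + duty 1465.43 = 1603.66

Buyer's account: EUR 1603.66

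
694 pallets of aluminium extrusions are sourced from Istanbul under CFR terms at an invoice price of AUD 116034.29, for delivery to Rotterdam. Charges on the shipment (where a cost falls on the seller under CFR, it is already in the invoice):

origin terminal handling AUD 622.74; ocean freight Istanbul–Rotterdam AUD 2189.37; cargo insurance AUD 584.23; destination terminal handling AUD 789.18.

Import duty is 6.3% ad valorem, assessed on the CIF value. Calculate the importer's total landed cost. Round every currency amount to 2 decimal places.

CFR: the seller pays costs through ocean freight to the destination port, but not insurance.
Already in the invoice (seller's account under CFR): origin terminal, freight — exclude.
CIF value = CFR price + insurance = 116034.29 + 584.23 = 116618.52
Import duty = 116618.52 × 6.3% = 7346.97
Buyer bears: insurance 584.23 + destination terminal 789.18 + duty 7346.97 = 8720.38
Landed cost = invoice 116034.29 + 8720.38 = 124754.67

Total landed cost: AUD 124754.67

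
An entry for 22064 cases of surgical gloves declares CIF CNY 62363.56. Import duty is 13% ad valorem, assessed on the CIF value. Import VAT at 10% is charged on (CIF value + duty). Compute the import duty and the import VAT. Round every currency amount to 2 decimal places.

Import duty: CNY 8107.26; import VAT: CNY 7047.08

Import duty = 62363.56 × 13% = 8107.26
VAT base = CIF + duty = 62363.56 + 8107.26 = 70470.82
Import VAT = 70470.82 × 10% = 7047.08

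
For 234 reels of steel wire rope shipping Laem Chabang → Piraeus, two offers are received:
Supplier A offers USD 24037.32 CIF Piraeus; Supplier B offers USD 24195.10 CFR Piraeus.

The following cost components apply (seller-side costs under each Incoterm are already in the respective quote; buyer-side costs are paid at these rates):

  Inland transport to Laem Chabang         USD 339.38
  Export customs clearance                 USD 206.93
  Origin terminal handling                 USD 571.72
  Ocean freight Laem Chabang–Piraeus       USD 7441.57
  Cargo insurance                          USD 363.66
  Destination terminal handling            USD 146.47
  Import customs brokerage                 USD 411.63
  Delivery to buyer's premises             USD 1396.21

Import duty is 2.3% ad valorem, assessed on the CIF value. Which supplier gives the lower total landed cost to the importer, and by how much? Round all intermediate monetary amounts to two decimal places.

Supplier A (CIF):
The CIF price already equals the CIF value: 24037.32
Import duty = 24037.32 × 2.3% = 552.86
Buyer bears (A): 146.47 + 411.63 + 1396.21 = 1954.31
Landed cost (A) = invoice 24037.32 + 1954.31 + duty 552.86 = 26544.49
Supplier B (CFR):
CIF value = CFR price + insurance = 24195.10 + 363.66 = 24558.76
Import duty = 24558.76 × 2.3% = 564.85
Buyer bears (B): 363.66 + 146.47 + 411.63 + 1396.21 = 2317.97
Landed cost (B) = invoice 24195.10 + 2317.97 + duty 564.85 = 27077.92
Difference = |26544.49 − 27077.92| = 533.43

Supplier A is cheaper by USD 533.43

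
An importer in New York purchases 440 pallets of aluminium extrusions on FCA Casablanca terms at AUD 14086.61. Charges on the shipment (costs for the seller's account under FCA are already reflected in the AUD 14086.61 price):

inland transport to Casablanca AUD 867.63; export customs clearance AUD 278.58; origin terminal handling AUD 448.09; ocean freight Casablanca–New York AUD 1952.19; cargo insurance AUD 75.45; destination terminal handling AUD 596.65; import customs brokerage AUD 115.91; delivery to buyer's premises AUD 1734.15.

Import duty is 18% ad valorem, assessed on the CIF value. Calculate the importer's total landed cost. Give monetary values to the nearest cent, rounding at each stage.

Total landed cost: AUD 21990.27

FCA: the seller delivers export-cleared goods to the carrier; the buyer bears costs from that point.
Already in the invoice (seller's account under FCA): inland to port, export clearance — exclude.
CIF value = FCA price + origin terminal + freight + insurance = 14086.61 + 448.09 + 1952.19 + 75.45 = 16562.34
Import duty = 16562.34 × 18% = 2981.22
Buyer bears: origin terminal 448.09 + freight 1952.19 + insurance 75.45 + destination terminal 596.65 + brokerage 115.91 + delivery 1734.15 + duty 2981.22 = 7903.66
Landed cost = invoice 14086.61 + 7903.66 = 21990.27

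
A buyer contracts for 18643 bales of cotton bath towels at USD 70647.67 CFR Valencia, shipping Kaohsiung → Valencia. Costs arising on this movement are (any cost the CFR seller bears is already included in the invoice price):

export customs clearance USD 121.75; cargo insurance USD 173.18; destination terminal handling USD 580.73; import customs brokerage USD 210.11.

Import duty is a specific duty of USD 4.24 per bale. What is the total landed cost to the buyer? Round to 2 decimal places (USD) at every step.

Total landed cost: USD 150658.01

CFR: the seller pays costs through ocean freight to the destination port, but not insurance.
Already in the invoice (seller's account under CFR): export clearance — exclude.
CIF value = CFR price + insurance = 70647.67 + 173.18 = 70820.85
Import duty = 18643 × 4.24 = 79046.32
Buyer bears: insurance 173.18 + destination terminal 580.73 + brokerage 210.11 + duty 79046.32 = 80010.34
Landed cost = invoice 70647.67 + 80010.34 = 150658.01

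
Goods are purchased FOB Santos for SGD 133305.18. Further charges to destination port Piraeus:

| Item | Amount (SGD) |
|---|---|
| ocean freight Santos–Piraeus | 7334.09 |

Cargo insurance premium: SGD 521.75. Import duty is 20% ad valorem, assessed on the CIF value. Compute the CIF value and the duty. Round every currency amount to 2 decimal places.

CIF value: SGD 141161.02; import duty: SGD 28232.20

CIF = FOB price + freight + insurance
CIF = 133305.18 + 7334.09 + 521.75 = 141161.02
Import duty = 141161.02 × 20% = 28232.20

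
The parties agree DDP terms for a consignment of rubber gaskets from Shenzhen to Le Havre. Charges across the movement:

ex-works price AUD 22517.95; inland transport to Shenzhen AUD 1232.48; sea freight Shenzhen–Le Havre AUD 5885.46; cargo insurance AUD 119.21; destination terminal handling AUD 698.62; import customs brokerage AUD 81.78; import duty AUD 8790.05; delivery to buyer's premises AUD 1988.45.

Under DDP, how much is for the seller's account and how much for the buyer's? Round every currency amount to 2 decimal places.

Seller: AUD 41314.00; buyer: AUD 0.00

DDP: the seller bears all costs including import duty.
Seller's account: goods 22517.95 + inland to port 1232.48 + freight 5885.46 + insurance 119.21 + destination terminal 698.62 + brokerage 81.78 + duty 8790.05 + delivery 1988.45 = 41314.00
Buyer's account: 0.00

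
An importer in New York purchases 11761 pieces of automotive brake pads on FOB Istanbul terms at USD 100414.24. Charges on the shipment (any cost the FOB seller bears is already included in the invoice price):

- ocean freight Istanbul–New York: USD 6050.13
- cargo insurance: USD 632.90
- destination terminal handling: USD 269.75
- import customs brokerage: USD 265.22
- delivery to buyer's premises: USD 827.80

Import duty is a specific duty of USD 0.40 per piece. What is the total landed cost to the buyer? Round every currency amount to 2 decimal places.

FOB: the seller bears costs until goods are on board at the origin port; the buyer bears freight, insurance and all costs thereafter.
CIF value = FOB price + freight + insurance = 100414.24 + 6050.13 + 632.90 = 107097.27
Import duty = 11761 × 0.40 = 4704.40
Buyer bears: freight 6050.13 + insurance 632.90 + destination terminal 269.75 + brokerage 265.22 + delivery 827.80 + duty 4704.40 = 12750.20
Landed cost = invoice 100414.24 + 12750.20 = 113164.44

Total landed cost: USD 113164.44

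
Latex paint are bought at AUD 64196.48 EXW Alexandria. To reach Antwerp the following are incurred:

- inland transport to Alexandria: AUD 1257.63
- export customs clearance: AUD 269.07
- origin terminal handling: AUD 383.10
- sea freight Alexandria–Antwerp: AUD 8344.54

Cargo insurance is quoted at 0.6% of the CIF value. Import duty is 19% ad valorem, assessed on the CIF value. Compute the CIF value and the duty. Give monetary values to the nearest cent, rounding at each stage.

Let C be the CIF value. C = EXW price + pre-shipment costs + freight + 0.6% × C
C − 0.6% × C = 64196.48 + 1257.63 + 269.07 + 383.10 + 8344.54
0.994 × C = 74450.82
C = 74450.82 / 0.994 = 74900.22
Insurance premium = 0.6% × 74900.22 = 449.40
Import duty = 74900.22 × 19% = 14231.04

CIF value: AUD 74900.22; import duty: AUD 14231.04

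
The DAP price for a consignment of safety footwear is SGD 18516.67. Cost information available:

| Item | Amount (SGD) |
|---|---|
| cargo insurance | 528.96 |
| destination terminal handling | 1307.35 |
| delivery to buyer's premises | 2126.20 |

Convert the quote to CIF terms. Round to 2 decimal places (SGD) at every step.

Not relevant to the conversion: insurance — on the seller under both DAP and CIF; already in the DAP price and stays in the CIF price.
From DAP to CIF, the seller no longer bears: destination terminal, delivery.
CIF price = 18516.67 − 1307.35 − 2126.20 = 15083.12

CIF price: SGD 15083.12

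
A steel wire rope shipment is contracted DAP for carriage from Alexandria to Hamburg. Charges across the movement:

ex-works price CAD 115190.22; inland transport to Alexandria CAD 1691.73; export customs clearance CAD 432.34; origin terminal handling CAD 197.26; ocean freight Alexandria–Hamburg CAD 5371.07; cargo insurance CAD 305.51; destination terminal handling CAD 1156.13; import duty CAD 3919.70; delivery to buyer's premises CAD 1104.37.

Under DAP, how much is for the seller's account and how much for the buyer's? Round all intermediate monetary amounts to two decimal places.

DAP: the seller bears all costs to the named destination except import duty and clearance.
Seller's account: goods 115190.22 + inland to port 1691.73 + export clearance 432.34 + origin terminal 197.26 + freight 5371.07 + insurance 305.51 + destination terminal 1156.13 + delivery 1104.37 = 125448.63
Buyer's account: duty 3919.70 = 3919.70

Seller: CAD 125448.63; buyer: CAD 3919.70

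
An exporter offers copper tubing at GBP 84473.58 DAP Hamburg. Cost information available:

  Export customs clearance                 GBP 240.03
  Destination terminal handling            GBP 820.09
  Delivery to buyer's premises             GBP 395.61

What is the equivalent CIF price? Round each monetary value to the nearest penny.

CIF price: GBP 83257.88

Not relevant to the conversion: export clearance — on the seller under both DAP and CIF; already in the DAP price and stays in the CIF price.
From DAP to CIF, the seller no longer bears: destination terminal, delivery.
CIF price = 84473.58 − 820.09 − 395.61 = 83257.88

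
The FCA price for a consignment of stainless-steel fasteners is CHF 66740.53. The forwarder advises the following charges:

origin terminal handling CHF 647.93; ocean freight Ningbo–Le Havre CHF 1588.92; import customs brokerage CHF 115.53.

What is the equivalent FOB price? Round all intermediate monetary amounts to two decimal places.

FOB price: CHF 67388.46

Not relevant to the conversion: freight, brokerage — on the buyer under both terms; not part of either seller's price.
From FCA to FOB, the seller additionally bears: origin terminal.
FOB price = 66740.53 + 647.93 = 67388.46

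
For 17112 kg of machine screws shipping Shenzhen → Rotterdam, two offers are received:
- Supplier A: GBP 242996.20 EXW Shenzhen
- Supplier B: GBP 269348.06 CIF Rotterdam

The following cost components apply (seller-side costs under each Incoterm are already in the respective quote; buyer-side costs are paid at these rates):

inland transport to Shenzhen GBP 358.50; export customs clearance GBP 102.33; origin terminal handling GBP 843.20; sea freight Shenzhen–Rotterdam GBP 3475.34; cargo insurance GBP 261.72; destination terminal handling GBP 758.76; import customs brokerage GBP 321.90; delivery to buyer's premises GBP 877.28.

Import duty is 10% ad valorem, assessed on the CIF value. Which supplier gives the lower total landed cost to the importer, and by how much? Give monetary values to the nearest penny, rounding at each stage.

Supplier A (EXW):
CIF value = EXW price + inland to port + export clearance + origin terminal + freight + insurance = 242996.20 + 358.50 + 102.33 + 843.20 + 3475.34 + 261.72 = 248037.29
Import duty = 248037.29 × 10% = 24803.73
Buyer bears (A): 358.50 + 102.33 + 843.20 + 3475.34 + 261.72 + 758.76 + 321.90 + 877.28 = 6999.03
Landed cost (A) = invoice 242996.20 + 6999.03 + duty 24803.73 = 274798.96
Supplier B (CIF):
The CIF price already equals the CIF value: 269348.06
Import duty = 269348.06 × 10% = 26934.81
Buyer bears (B): 758.76 + 321.90 + 877.28 = 1957.94
Landed cost (B) = invoice 269348.06 + 1957.94 + duty 26934.81 = 298240.81
Difference = |274798.96 − 298240.81| = 23441.85

Supplier A is cheaper by GBP 23441.85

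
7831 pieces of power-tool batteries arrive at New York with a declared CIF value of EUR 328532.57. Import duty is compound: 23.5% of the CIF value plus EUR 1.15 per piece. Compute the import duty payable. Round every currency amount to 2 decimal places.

Ad valorem component: 328532.57 × 23.5% = 77205.15
Specific component: 7831 × 1.15 = 9005.65
Import duty = 77205.15 + 9005.65 = 86210.80

Import duty: EUR 86210.80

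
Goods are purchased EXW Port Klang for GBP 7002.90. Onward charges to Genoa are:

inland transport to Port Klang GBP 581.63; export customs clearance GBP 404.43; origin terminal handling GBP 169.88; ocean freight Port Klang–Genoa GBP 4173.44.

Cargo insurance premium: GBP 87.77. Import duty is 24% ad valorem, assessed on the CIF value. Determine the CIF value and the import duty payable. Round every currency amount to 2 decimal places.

CIF = EXW price + pre-shipment costs + freight + insurance
CIF = 7002.90 + 581.63 + 404.43 + 169.88 + 4173.44 + 87.77 = 12420.05
Import duty = 12420.05 × 24% = 2980.81

CIF value: GBP 12420.05; import duty: GBP 2980.81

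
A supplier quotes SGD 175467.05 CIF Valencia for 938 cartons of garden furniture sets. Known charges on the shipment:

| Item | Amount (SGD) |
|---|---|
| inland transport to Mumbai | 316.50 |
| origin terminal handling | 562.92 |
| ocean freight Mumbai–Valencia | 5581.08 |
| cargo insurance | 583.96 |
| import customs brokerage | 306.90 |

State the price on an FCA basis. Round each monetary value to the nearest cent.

FCA price: SGD 168739.09

Not relevant to the conversion: inland to port — on the seller under both CIF and FCA; already in the CIF price and stays in the FCA price. brokerage — on the buyer under both terms; not part of either seller's price.
From CIF to FCA, the seller no longer bears: origin terminal, freight, insurance.
FCA price = 175467.05 − 562.92 − 5581.08 − 583.96 = 168739.09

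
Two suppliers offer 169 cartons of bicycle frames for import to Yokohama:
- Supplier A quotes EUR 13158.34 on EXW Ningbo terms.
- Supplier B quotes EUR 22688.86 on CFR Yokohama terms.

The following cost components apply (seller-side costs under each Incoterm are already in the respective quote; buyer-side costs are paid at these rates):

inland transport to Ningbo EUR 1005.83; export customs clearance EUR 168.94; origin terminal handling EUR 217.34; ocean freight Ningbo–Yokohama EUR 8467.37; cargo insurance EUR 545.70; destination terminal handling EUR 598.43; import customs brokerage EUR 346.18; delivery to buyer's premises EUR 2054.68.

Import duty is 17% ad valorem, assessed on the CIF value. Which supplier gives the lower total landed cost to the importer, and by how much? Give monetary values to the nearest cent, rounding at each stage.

Supplier A (EXW):
CIF value = EXW price + inland to port + export clearance + origin terminal + freight + insurance = 13158.34 + 1005.83 + 168.94 + 217.34 + 8467.37 + 545.70 = 23563.52
Import duty = 23563.52 × 17% = 4005.80
Buyer bears (A): 1005.83 + 168.94 + 217.34 + 8467.37 + 545.70 + 598.43 + 346.18 + 2054.68 = 13404.47
Landed cost (A) = invoice 13158.34 + 13404.47 + duty 4005.80 = 30568.61
Supplier B (CFR):
CIF value = CFR price + insurance = 22688.86 + 545.70 = 23234.56
Import duty = 23234.56 × 17% = 3949.88
Buyer bears (B): 545.70 + 598.43 + 346.18 + 2054.68 = 3544.99
Landed cost (B) = invoice 22688.86 + 3544.99 + duty 3949.88 = 30183.73
Difference = |30568.61 − 30183.73| = 384.88

Supplier B is cheaper by EUR 384.88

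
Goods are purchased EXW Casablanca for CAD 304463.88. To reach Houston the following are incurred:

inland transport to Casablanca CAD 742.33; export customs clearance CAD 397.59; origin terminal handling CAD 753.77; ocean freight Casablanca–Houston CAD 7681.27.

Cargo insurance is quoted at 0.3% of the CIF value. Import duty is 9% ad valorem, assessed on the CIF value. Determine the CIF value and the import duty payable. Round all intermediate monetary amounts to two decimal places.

CIF value: CAD 314983.79; import duty: CAD 28348.54

Let C be the CIF value. C = EXW price + pre-shipment costs + freight + 0.3% × C
C − 0.3% × C = 304463.88 + 742.33 + 397.59 + 753.77 + 7681.27
0.997 × C = 314038.84
C = 314038.84 / 0.997 = 314983.79
Insurance premium = 0.3% × 314983.79 = 944.95
Import duty = 314983.79 × 9% = 28348.54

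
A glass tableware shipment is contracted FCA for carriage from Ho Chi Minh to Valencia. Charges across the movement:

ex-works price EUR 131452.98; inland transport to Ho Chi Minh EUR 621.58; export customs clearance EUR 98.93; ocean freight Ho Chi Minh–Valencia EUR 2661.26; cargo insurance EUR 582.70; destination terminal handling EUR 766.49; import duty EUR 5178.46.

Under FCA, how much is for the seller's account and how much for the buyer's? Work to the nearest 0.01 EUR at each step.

Seller: EUR 132173.49; buyer: EUR 9188.91

FCA: the seller delivers export-cleared goods to the carrier; the buyer bears costs from that point.
Seller's account: goods 131452.98 + inland to port 621.58 + export clearance 98.93 = 132173.49
Buyer's account: freight 2661.26 + insurance 582.70 + destination terminal 766.49 + duty 5178.46 = 9188.91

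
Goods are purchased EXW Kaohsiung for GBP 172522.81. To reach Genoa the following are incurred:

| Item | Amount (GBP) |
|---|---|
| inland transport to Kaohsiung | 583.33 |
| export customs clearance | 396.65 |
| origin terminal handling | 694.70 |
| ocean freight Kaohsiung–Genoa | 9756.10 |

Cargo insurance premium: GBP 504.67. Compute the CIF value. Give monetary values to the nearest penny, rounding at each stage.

CIF = EXW price + pre-shipment costs + freight + insurance
CIF = 172522.81 + 583.33 + 396.65 + 694.70 + 9756.10 + 504.67 = 184458.26

CIF value: GBP 184458.26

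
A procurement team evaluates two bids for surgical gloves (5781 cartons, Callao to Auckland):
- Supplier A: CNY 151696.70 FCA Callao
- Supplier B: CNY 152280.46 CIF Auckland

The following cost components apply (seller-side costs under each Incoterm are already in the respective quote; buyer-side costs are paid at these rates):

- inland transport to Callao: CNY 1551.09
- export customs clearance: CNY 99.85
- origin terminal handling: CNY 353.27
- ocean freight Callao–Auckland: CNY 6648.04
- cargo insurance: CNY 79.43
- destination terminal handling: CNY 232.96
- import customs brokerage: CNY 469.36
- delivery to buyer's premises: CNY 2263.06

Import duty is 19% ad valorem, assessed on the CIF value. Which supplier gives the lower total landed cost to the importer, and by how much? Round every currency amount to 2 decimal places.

Supplier B is cheaper by CNY 7731.40

Supplier A (FCA):
CIF value = FCA price + origin terminal + freight + insurance = 151696.70 + 353.27 + 6648.04 + 79.43 = 158777.44
Import duty = 158777.44 × 19% = 30167.71
Buyer bears (A): 353.27 + 6648.04 + 79.43 + 232.96 + 469.36 + 2263.06 = 10046.12
Landed cost (A) = invoice 151696.70 + 10046.12 + duty 30167.71 = 191910.53
Supplier B (CIF):
The CIF price already equals the CIF value: 152280.46
Import duty = 152280.46 × 19% = 28933.29
Buyer bears (B): 232.96 + 469.36 + 2263.06 = 2965.38
Landed cost (B) = invoice 152280.46 + 2965.38 + duty 28933.29 = 184179.13
Difference = |191910.53 − 184179.13| = 7731.40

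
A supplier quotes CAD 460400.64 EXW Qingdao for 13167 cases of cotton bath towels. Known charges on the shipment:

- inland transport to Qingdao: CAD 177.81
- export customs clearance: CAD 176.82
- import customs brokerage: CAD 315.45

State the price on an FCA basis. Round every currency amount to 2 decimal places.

Not relevant to the conversion: brokerage — on the buyer under both terms; not part of either seller's price.
From EXW to FCA, the seller additionally bears: inland to port, export clearance.
FCA price = 460400.64 + 177.81 + 176.82 = 460755.27

FCA price: CAD 460755.27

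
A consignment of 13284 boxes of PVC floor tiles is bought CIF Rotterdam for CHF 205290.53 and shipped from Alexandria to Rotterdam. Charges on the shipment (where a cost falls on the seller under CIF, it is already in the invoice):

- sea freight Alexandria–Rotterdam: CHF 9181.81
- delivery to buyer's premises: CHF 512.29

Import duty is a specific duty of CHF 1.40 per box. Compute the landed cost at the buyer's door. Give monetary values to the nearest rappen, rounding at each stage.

Total landed cost: CHF 224400.42

CIF: the seller pays costs through ocean freight and marine insurance to the destination port.
Already in the invoice (seller's account under CIF): freight — exclude.
The CIF price already equals the CIF value: 205290.53
Import duty = 13284 × 1.40 = 18597.60
Buyer bears: delivery 512.29 + duty 18597.60 = 19109.89
Landed cost = invoice 205290.53 + 19109.89 = 224400.42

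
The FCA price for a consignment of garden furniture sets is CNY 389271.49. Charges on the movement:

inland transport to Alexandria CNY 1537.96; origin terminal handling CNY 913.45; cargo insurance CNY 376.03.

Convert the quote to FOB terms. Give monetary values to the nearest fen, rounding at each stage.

FOB price: CNY 390184.94

Not relevant to the conversion: inland to port — on the seller under both FCA and FOB; already in the FCA price and stays in the FOB price. insurance — on the buyer under both terms; not part of either seller's price.
From FCA to FOB, the seller additionally bears: origin terminal.
FOB price = 389271.49 + 913.45 = 390184.94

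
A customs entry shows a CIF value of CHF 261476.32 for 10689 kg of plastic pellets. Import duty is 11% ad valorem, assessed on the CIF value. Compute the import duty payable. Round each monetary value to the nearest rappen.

Import duty = 261476.32 × 11% = 28762.40

Import duty: CHF 28762.40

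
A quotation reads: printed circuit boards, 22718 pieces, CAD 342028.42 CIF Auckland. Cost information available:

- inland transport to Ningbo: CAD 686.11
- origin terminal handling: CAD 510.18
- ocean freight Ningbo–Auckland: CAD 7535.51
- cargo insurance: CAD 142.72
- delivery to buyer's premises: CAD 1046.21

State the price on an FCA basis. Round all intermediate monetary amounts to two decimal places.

Not relevant to the conversion: inland to port — on the seller under both CIF and FCA; already in the CIF price and stays in the FCA price. delivery — on the buyer under both terms; not part of either seller's price.
From CIF to FCA, the seller no longer bears: origin terminal, freight, insurance.
FCA price = 342028.42 − 510.18 − 7535.51 − 142.72 = 333840.01

FCA price: CAD 333840.01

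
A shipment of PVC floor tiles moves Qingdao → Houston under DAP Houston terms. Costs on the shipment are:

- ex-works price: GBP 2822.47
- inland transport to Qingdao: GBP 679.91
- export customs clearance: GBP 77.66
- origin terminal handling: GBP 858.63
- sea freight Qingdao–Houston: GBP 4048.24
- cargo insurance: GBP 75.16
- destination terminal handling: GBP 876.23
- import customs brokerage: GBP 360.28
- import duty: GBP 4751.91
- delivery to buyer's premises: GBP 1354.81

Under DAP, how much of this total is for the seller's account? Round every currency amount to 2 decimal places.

Seller's account: GBP 10793.11

DAP: the seller bears all costs to the named destination except import duty and clearance.
Seller's account: goods 2822.47 + inland to port 679.91 + export clearance 77.66 + origin terminal 858.63 + freight 4048.24 + insurance 75.16 + destination terminal 876.23 + delivery 1354.81 = 10793.11
Buyer's account: brokerage 360.28 + duty 4751.91 = 5112.19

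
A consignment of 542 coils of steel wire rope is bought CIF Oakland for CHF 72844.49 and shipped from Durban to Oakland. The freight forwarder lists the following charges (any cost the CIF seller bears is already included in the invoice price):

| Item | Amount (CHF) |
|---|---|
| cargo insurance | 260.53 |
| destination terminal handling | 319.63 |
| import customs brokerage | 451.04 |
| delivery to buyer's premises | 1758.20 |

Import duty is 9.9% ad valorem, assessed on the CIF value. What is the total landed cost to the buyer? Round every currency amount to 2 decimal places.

CIF: the seller pays costs through ocean freight and marine insurance to the destination port.
Already in the invoice (seller's account under CIF): insurance — exclude.
The CIF price already equals the CIF value: 72844.49
Import duty = 72844.49 × 9.9% = 7211.60
Buyer bears: destination terminal 319.63 + brokerage 451.04 + delivery 1758.20 + duty 7211.60 = 9740.47
Landed cost = invoice 72844.49 + 9740.47 = 82584.96

Total landed cost: CHF 82584.96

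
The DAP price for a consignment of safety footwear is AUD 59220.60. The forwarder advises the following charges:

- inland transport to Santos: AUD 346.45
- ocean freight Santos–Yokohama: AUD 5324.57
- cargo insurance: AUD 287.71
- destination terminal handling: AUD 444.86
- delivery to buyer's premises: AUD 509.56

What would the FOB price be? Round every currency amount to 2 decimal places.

FOB price: AUD 52653.90

Not relevant to the conversion: inland to port — on the seller under both DAP and FOB; already in the DAP price and stays in the FOB price.
From DAP to FOB, the seller no longer bears: freight, insurance, destination terminal, delivery.
FOB price = 59220.60 − 5324.57 − 287.71 − 444.86 − 509.56 = 52653.90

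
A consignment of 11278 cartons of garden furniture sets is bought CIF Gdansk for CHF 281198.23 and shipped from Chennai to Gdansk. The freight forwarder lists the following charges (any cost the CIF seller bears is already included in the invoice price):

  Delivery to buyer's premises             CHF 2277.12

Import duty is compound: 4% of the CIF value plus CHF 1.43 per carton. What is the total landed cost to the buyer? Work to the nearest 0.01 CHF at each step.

CIF: the seller pays costs through ocean freight and marine insurance to the destination port.
The CIF price already equals the CIF value: 281198.23
Ad valorem component: 281198.23 × 4% = 11247.93
Specific component: 11278 × 1.43 = 16127.54
Import duty = 11247.93 + 16127.54 = 27375.47
Buyer bears: delivery 2277.12 + duty 27375.47 = 29652.59
Landed cost = invoice 281198.23 + 29652.59 = 310850.82

Total landed cost: CHF 310850.82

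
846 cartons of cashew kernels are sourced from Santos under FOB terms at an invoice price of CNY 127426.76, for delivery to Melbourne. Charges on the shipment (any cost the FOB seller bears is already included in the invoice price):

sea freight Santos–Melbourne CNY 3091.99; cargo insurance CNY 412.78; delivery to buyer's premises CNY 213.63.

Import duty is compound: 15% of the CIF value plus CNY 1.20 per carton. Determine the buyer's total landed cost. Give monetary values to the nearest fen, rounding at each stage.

Total landed cost: CNY 151800.09

FOB: the seller bears costs until goods are on board at the origin port; the buyer bears freight, insurance and all costs thereafter.
CIF value = FOB price + freight + insurance = 127426.76 + 3091.99 + 412.78 = 130931.53
Ad valorem component: 130931.53 × 15% = 19639.73
Specific component: 846 × 1.20 = 1015.20
Import duty = 19639.73 + 1015.20 = 20654.93
Buyer bears: freight 3091.99 + insurance 412.78 + delivery 213.63 + duty 20654.93 = 24373.33
Landed cost = invoice 127426.76 + 24373.33 = 151800.09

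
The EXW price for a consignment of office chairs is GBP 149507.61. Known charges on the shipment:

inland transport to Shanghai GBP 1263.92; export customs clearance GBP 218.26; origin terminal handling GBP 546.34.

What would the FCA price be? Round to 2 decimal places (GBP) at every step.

Not relevant to the conversion: origin terminal — on the buyer under both terms; not part of either seller's price.
From EXW to FCA, the seller additionally bears: inland to port, export clearance.
FCA price = 149507.61 + 1263.92 + 218.26 = 150989.79

FCA price: GBP 150989.79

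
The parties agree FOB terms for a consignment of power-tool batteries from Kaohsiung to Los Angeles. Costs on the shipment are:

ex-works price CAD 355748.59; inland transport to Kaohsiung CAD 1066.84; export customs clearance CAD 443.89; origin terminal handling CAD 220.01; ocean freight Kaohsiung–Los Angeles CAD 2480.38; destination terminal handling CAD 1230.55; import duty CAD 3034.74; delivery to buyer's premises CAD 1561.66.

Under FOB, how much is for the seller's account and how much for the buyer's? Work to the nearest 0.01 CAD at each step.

Seller: CAD 357479.33; buyer: CAD 8307.33

FOB: the seller bears costs until goods are on board at the origin port; the buyer bears freight, insurance and all costs thereafter.
Seller's account: goods 355748.59 + inland to port 1066.84 + export clearance 443.89 + origin terminal 220.01 = 357479.33
Buyer's account: freight 2480.38 + destination terminal 1230.55 + duty 3034.74 + delivery 1561.66 = 8307.33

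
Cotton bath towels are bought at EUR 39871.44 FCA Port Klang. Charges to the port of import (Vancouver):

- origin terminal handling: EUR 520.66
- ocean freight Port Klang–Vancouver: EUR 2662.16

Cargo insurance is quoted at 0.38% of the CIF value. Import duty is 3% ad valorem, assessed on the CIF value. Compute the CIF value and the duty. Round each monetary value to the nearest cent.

Let C be the CIF value. C = FCA price + pre-shipment costs + freight + 0.38% × C
C − 0.38% × C = 39871.44 + 520.66 + 2662.16
0.9962 × C = 43054.26
C = 43054.26 / 0.9962 = 43218.49
Insurance premium = 0.38% × 43218.49 = 164.23
Import duty = 43218.49 × 3% = 1296.55

CIF value: EUR 43218.49; import duty: EUR 1296.55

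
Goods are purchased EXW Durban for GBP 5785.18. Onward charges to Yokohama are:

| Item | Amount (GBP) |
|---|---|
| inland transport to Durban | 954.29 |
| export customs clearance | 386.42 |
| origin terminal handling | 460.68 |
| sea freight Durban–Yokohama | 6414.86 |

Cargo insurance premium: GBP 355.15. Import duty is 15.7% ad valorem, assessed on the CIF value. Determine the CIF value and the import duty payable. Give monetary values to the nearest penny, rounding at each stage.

CIF value: GBP 14356.58; import duty: GBP 2253.98

CIF = EXW price + pre-shipment costs + freight + insurance
CIF = 5785.18 + 954.29 + 386.42 + 460.68 + 6414.86 + 355.15 = 14356.58
Import duty = 14356.58 × 15.7% = 2253.98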